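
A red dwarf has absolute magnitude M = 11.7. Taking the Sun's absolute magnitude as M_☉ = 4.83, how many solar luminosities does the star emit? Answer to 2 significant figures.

L/L_☉ ≈ 1.8×10^-3

M − M_☉ = 11.7 − 4.83 = 6.870
L/L_☉ = 10^(−0.4 (M − M_☉)) = 10^-2.748 = 1.786×10^-3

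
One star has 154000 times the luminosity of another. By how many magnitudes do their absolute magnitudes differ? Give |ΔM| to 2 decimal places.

|ΔM| ≈ 12.97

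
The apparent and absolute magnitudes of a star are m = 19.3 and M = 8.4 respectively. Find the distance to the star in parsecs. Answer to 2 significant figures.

d ≈ 1500 pc

μ = m − M = 10.900
m − M = 5 log₁₀ d − 5
log₁₀ d = (m − M)/5 + 1 = 3.1800
d = 10^3.1800 = 1514 pc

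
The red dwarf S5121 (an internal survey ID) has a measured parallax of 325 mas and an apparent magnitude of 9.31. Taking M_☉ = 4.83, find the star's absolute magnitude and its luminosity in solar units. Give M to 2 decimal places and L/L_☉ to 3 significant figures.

d = 1/p = 1000/325 mas = 3.077 pc
M = m − 5 log₁₀ d + 5 = 9.31 − 5·0.4881 + 5 = 11.869
M − M_☉ = 11.869 − 4.83 = 7.039
L/L_☉ = 10^(−0.4 × 7.039) = 1.528×10^-3

M ≈ 11.87; L/L_☉ ≈ 1.53×10^-3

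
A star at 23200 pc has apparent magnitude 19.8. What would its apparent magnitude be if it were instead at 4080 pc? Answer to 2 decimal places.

m ≈ 16.03

Flux ∝ 1/d², so Δm = 5 log₁₀(d₂/d₁) = 5 log₁₀(4080/23200) = -3.774
m₂ = m₁ + Δm = 19.8 + (-3.774) = 16.026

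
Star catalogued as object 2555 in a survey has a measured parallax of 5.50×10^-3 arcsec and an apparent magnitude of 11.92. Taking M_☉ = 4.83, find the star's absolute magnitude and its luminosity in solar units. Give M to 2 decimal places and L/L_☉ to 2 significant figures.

M ≈ 5.62; L/L_☉ ≈ 0.48

d = 1/p = 1/5.50×10^-3″ = 181.8 pc
M = m − 5 log₁₀ d + 5 = 11.92 − 5·2.2596 + 5 = 5.622
M − M_☉ = 5.622 − 4.83 = 0.792
L/L_☉ = 10^(−0.4 × 0.792) = 0.4823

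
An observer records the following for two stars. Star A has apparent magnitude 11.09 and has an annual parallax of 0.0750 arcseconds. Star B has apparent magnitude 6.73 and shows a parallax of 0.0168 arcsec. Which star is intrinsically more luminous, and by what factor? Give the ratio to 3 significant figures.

Star A: d = 1/p = 1/0.0750″ = 13.33 pc
Star A: M = m − 5 log₁₀ d + 5 = 11.09 − 5·1.1249 + 5 = 10.465
Star B: d = 1/p = 1/0.0168″ = 59.52 pc
Star B: M = m − 5 log₁₀ d + 5 = 6.73 − 5·1.7747 + 5 = 2.857
ΔM = M_A − M_B = 10.465 − (2.857) = 7.609; smaller M is more luminous → Star B.
L ratio = 10^(0.4 |ΔM|) = 10^3.044 = 1105

Star B is more luminous, by a factor of 1110.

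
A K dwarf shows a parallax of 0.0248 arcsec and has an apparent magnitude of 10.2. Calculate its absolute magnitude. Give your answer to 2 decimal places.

d = 1/p = 1/0.0248″ = 40.32 pc
5 log₁₀(d/10 pc) = 5 log₁₀(40.32) − 5 = 3.028
M = m − 5 log₁₀(d/10) = 10.2 − 3.028 = 7.172

M ≈ 7.17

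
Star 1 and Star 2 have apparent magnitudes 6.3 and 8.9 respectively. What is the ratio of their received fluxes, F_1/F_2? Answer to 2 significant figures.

Magnitude difference = -2.6
Flux ratio = 10^(−0.4 Δm) = 10^(−0.4 × -2.6) = 10^1.040 = 10.96

F_1/F_2 ≈ 11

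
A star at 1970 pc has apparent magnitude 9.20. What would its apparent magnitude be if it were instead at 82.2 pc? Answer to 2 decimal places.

m ≈ 2.30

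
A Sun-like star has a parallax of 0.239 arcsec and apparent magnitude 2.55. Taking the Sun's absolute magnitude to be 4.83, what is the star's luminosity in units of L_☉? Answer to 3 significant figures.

L/L_☉ ≈ 1.43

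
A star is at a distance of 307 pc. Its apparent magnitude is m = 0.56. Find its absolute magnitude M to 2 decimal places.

5 log₁₀(d/10 pc) = 5 log₁₀(307.0) − 5 = 7.436
M = m − 5 log₁₀(d/10) = 0.56 − 7.436 = -6.876

M ≈ -6.88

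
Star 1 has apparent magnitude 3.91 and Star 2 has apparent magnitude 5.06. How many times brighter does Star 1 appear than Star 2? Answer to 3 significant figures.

2.88

Magnitude difference = -1.15
Flux ratio = 10^(−0.4 Δm) = 10^(−0.4 × -1.15) = 10^0.460 = 2.884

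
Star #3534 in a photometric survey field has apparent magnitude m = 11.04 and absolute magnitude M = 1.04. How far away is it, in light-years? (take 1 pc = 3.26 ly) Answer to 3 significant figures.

d ≈ 3260 ly

μ = m − M = 10.000
m − M = 5 log₁₀ d − 5
log₁₀ d = (m − M)/5 + 1 = 3.0000
d = 10^3.0000 = 1000 pc
= 3260 ly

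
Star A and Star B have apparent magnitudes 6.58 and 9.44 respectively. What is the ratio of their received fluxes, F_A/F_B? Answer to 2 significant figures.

F_A/F_B ≈ 14

Magnitude difference = -2.86
Flux ratio = 10^(−0.4 Δm) = 10^(−0.4 × -2.86) = 10^1.144 = 13.93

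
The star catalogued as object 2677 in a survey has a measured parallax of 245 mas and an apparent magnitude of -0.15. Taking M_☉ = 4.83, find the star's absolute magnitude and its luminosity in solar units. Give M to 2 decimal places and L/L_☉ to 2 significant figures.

d = 1/p = 1000/245 mas = 4.082 pc
M = m − 5 log₁₀ d + 5 = -0.15 − 5·0.6108 + 5 = 1.796
M − M_☉ = 1.796 − 4.83 = -3.034
L/L_☉ = 10^(−0.4 × -3.034) = 16.36

M ≈ 1.80; L/L_☉ ≈ 16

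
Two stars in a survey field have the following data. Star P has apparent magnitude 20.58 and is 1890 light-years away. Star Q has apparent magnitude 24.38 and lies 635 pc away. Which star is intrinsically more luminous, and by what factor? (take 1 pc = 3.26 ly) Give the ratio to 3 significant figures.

Star P: d = 1890 ly / 3.26 = 579.8 pc
Star P: M = m − 5 log₁₀ d + 5 = 20.58 − 5·2.7632 + 5 = 11.764
Star Q: M = m − 5 log₁₀ d + 5 = 24.38 − 5·2.8028 + 5 = 15.366
ΔM = M_P − M_Q = 11.764 − (15.366) = -3.602; smaller M is more luminous → Star P.
L ratio = 10^(0.4 |ΔM|) = 10^1.441 = 27.60

Star P is more luminous, by a factor of 27.6.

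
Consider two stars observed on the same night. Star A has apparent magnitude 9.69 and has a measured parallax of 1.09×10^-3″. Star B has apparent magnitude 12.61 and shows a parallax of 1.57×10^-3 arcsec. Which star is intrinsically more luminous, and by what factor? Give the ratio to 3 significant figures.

Star A is more luminous, by a factor of 30.5.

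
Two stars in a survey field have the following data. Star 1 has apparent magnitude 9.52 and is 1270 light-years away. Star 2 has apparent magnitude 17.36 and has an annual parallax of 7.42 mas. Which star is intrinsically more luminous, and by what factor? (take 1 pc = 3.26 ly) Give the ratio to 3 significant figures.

Star 1 is more luminous, by a factor of 11400.

Star 1: d = 1270 ly / 3.26 = 389.6 pc
Star 1: M = m − 5 log₁₀ d + 5 = 9.52 − 5·2.5906 + 5 = 1.567
Star 2: p = 7.42 mas = 7.42×10^-3″ → d = 1/p = 134.8 pc
Star 2: M = m − 5 log₁₀ d + 5 = 17.36 − 5·2.1296 + 5 = 11.712
ΔM = M_1 − M_2 = 1.567 − (11.712) = -10.145; smaller M is more luminous → Star 1.
L ratio = 10^(0.4 |ΔM|) = 10^4.058 = 11430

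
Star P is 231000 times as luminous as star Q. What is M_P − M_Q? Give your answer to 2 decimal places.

M_P − M_Q ≈ -13.41

Pogson: ΔM = −2.5 log₁₀(ratio) = −2.5 log₁₀(231000) = −2.5 × 5.3636 = -13.409
Star P is brighter, so it has the smaller magnitude: the difference is negative.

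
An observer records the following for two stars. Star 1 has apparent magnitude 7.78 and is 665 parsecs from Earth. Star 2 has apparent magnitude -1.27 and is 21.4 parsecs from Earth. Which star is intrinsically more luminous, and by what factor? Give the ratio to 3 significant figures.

Star 1: M = m − 5 log₁₀ d + 5 = 7.78 − 5·2.8228 + 5 = -1.334
Star 2: M = m − 5 log₁₀ d + 5 = -1.27 − 5·1.3304 + 5 = -2.922
ΔM = M_1 − M_2 = -1.334 − (-2.922) = 1.588; smaller M is more luminous → Star 2.
L ratio = 10^(0.4 |ΔM|) = 10^0.635 = 4.317

Star 2 is more luminous, by a factor of 4.32.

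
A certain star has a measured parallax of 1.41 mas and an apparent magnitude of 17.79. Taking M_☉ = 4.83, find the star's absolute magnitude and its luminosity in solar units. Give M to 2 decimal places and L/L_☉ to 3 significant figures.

d = 1/p = 1000/1.41 mas = 709.2 pc
M = m − 5 log₁₀ d + 5 = 17.79 − 5·2.8508 + 5 = 8.536
M − M_☉ = 8.536 − 4.83 = 3.706
L/L_☉ = 10^(−0.4 × 3.706) = 0.03293

M ≈ 8.54; L/L_☉ ≈ 0.0329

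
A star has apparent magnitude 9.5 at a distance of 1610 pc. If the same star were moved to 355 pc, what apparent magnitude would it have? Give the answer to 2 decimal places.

m ≈ 6.22

Flux ∝ 1/d², so Δm = 5 log₁₀(d₂/d₁) = 5 log₁₀(355/1610) = -3.283
m₂ = m₁ + Δm = 9.5 + (-3.283) = 6.217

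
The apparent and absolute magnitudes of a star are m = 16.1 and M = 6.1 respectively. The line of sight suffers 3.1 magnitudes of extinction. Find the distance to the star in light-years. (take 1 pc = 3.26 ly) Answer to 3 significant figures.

d ≈ 782 ly

m − M = 5 log₁₀(d/10 pc) + A  ⇒  16.1 − (6.1) − 3.1 = 5 log₁₀(d/10)
6.900 = 5 log₁₀(d/10)
log₁₀ d = (m − M − A)/5 + 1 = 2.3800
d = 10^2.3800 = 239.9 pc
= 782.0 ly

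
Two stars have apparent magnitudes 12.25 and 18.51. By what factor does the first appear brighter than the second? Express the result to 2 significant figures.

320

Δm = 12.25 − (18.51) = -6.26
Flux ratio = 10^(−0.4 Δm) = 10^(−0.4 × -6.26) = 10^2.504 = 319.2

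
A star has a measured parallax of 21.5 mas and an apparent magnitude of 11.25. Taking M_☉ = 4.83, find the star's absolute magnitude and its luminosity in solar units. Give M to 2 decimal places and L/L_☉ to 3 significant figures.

M ≈ 7.91; L/L_☉ ≈ 0.0585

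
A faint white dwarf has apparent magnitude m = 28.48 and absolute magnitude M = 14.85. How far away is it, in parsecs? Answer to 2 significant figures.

μ = m − M = 13.630
m − M = 5 log₁₀ d − 5
log₁₀ d = (m − M)/5 + 1 = 3.7260
d = 10^3.7260 = 5321 pc

d ≈ 5300 pc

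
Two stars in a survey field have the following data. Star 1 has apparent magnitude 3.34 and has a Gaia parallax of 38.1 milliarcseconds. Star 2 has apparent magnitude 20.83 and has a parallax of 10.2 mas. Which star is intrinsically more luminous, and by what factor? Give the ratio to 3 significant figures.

Star 1 is more luminous, by a factor of 710000.

Star 1: p = 38.1 mas = 0.0381″ → d = 1/p = 26.25 pc
Star 1: M = m − 5 log₁₀ d + 5 = 3.34 − 5·1.4191 + 5 = 1.245
Star 2: p = 10.2 mas = 0.0102″ → d = 1/p = 98.04 pc
Star 2: M = m − 5 log₁₀ d + 5 = 20.83 − 5·1.9914 + 5 = 15.873
ΔM = M_1 − M_2 = 1.245 − (15.873) = -14.628; smaller M is more luminous → Star 1.
L ratio = 10^(0.4 |ΔM|) = 10^5.851 = 710200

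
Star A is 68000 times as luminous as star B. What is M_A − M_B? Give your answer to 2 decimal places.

M_A − M_B ≈ -12.08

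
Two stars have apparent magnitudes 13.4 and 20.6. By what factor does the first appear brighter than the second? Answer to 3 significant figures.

759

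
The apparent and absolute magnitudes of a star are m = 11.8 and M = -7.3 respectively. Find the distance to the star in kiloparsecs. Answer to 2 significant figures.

d ≈ 66 kpc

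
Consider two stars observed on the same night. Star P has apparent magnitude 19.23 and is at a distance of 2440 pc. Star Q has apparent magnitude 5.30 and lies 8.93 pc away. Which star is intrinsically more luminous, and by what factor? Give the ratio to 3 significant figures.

Star P: M = m − 5 log₁₀ d + 5 = 19.23 − 5·3.3874 + 5 = 7.293
Star Q: M = m − 5 log₁₀ d + 5 = 5.30 − 5·0.9509 + 5 = 5.546
ΔM = M_P − M_Q = 7.293 − (5.546) = 1.747; smaller M is more luminous → Star Q.
L ratio = 10^(0.4 |ΔM|) = 10^0.699 = 4.999

Star Q is more luminous, by a factor of 5.00.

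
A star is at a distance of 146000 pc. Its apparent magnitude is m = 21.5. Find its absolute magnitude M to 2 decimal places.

5 log₁₀(d/10 pc) = 5 log₁₀(146000) − 5 = 20.822
M = m − 5 log₁₀(d/10) = 21.5 − 20.822 = 0.678

M ≈ 0.68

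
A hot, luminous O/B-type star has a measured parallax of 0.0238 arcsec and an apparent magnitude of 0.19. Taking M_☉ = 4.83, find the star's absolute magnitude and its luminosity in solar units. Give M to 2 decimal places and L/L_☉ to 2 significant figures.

M ≈ -2.93; L/L_☉ ≈ 1300

d = 1/p = 1/0.0238″ = 42.02 pc
M = m − 5 log₁₀ d + 5 = 0.19 − 5·1.6234 + 5 = -2.927
M − M_☉ = -2.927 − 4.83 = -7.757
L/L_☉ = 10^(−0.4 × -7.757) = 1267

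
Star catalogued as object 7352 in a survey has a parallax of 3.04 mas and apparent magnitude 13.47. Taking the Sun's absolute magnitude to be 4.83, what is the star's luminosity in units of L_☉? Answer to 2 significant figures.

L/L_☉ ≈ 0.38

d = 1/p = 1000/3.04 mas = 328.9 pc
M = m − 5 log₁₀ d + 5 = 13.47 − 5·2.5171 + 5 = 5.884
M − M_☉ = 5.884 − 4.83 = 1.054
L/L_☉ = 10^(−0.4 × 1.054) = 0.3787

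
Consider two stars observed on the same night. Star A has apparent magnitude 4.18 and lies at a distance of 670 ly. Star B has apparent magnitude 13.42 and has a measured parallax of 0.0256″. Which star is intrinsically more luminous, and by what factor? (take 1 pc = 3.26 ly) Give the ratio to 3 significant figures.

Star A is more luminous, by a factor of 137000.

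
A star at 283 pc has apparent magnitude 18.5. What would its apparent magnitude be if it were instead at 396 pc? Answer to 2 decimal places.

m ≈ 19.23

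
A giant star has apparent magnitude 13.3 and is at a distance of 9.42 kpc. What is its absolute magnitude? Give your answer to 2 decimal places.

M ≈ -1.57

d = 9.42 kpc = 9420 pc
5 log₁₀(d/10 pc) = 5 log₁₀(9420) − 5 = 14.870
M = m − 5 log₁₀(d/10) = 13.3 − 14.870 = -1.570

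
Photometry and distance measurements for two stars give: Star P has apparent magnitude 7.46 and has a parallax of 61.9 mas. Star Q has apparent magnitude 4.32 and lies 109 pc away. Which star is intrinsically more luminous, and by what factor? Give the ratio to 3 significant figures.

Star Q is more luminous, by a factor of 821.

Star P: p = 61.9 mas = 0.0619″ → d = 1/p = 16.16 pc
Star P: M = m − 5 log₁₀ d + 5 = 7.46 − 5·1.2083 + 5 = 6.418
Star Q: M = m − 5 log₁₀ d + 5 = 4.32 − 5·2.0374 + 5 = -0.867
ΔM = M_P − M_Q = 6.418 − (-0.867) = 7.286; smaller M is more luminous → Star Q.
L ratio = 10^(0.4 |ΔM|) = 10^2.914 = 820.8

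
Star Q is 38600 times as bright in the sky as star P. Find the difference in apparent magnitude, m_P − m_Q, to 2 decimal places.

m_P − m_Q ≈ 11.47

Pogson: Δm = −2.5 log₁₀(ratio) = −2.5 log₁₀(38600) = −2.5 × 4.5866 = -11.466
Star Q is brighter so has the smaller magnitude: m_P − m_Q is positive.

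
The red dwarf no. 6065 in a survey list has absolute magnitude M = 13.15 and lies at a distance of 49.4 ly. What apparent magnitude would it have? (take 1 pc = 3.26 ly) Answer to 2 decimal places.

m ≈ 14.05

d = 49.4 ly / 3.26 = 15.15 pc
m = M + 5 log₁₀ d − 5 = 13.15 + 5·1.1805 − 5 = 14.053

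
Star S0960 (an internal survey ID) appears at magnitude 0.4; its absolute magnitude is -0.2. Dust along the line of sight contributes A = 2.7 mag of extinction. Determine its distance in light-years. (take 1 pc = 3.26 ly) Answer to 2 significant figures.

d ≈ 12 ly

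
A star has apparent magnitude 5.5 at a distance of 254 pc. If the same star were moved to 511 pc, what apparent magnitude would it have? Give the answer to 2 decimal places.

Flux ∝ 1/d², so Δm = 5 log₁₀(d₂/d₁) = 5 log₁₀(511/254) = 1.518
m₂ = m₁ + Δm = 5.5 + (1.518) = 7.018

m ≈ 7.02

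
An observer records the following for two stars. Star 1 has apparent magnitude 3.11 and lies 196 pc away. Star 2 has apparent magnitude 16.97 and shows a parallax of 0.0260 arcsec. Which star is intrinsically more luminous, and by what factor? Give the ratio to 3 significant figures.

Star 1 is more luminous, by a factor of 9.09×10^6.

Star 1: M = m − 5 log₁₀ d + 5 = 3.11 − 5·2.2923 + 5 = -3.351
Star 2: d = 1/p = 1/0.0260″ = 38.46 pc
Star 2: M = m − 5 log₁₀ d + 5 = 16.97 − 5·1.5850 + 5 = 14.045
ΔM = M_1 − M_2 = -3.351 − (14.045) = -17.396; smaller M is more luminous → Star 1.
L ratio = 10^(0.4 |ΔM|) = 10^6.958 = 9.088×10^6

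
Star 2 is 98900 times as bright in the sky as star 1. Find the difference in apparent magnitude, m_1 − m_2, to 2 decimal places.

Pogson: Δm = −2.5 log₁₀(ratio) = −2.5 log₁₀(98900) = −2.5 × 4.9952 = -12.488
Star 2 is brighter so has the smaller magnitude: m_1 − m_2 is positive.

m_1 − m_2 ≈ 12.49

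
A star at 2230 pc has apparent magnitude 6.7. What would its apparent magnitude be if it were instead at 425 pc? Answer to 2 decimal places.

m ≈ 3.10

Flux ∝ 1/d², so Δm = 5 log₁₀(d₂/d₁) = 5 log₁₀(425/2230) = -3.600
m₂ = m₁ + Δm = 6.7 + (-3.600) = 3.100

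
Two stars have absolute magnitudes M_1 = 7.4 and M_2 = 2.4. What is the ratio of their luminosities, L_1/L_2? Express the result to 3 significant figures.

L_1/L_2 ≈ 0.0100

ΔM = M_1 − M_2 = 5.0
L_1/L_2 = 10^(−0.4 ΔM) = 10^-2.000 = 0.01000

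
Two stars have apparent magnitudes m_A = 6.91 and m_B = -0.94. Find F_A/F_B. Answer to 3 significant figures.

Magnitude difference = 7.85
Flux ratio = 10^(−0.4 Δm) = 10^(−0.4 × 7.85) = 10^-3.140 = 7.244×10^-4

F_A/F_B ≈ 7.24×10^-4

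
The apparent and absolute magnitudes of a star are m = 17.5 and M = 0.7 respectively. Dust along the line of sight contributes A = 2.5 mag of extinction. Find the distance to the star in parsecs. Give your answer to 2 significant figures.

d ≈ 7200 pc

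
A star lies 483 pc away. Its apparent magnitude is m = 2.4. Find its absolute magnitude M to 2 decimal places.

5 log₁₀(d/10 pc) = 5 log₁₀(483.0) − 5 = 8.420
M = m − 5 log₁₀(d/10) = 2.4 − 8.420 = -6.020

M ≈ -6.02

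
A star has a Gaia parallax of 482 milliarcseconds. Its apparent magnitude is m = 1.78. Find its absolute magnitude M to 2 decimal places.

M ≈ 5.20

p = 482 mas = 0.482″ → d = 1/p = 2.075 pc
5 log₁₀(d/10 pc) = 5 log₁₀(2.075) − 5 = -3.415
M = m − 5 log₁₀(d/10) = 1.78 + 3.415 = 5.195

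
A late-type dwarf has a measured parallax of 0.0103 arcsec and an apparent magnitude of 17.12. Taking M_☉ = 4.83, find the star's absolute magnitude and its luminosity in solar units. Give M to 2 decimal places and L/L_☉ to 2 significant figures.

M ≈ 12.18; L/L_☉ ≈ 1.1×10^-3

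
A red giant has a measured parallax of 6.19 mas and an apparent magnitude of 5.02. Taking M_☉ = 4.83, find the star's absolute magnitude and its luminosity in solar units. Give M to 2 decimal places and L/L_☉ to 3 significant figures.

M ≈ -1.02; L/L_☉ ≈ 219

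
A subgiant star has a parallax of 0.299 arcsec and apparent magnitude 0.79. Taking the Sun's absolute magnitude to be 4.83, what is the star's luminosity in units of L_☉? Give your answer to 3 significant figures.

L/L_☉ ≈ 4.62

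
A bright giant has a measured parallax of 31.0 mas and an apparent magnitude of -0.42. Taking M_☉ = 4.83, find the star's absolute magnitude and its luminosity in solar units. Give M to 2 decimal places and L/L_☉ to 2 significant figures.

d = 1/p = 1000/31.0 mas = 32.26 pc
M = m − 5 log₁₀ d + 5 = -0.42 − 5·1.5086 + 5 = -2.963
M − M_☉ = -2.963 − 4.83 = -7.793
L/L_☉ = 10^(−0.4 × -7.793) = 1310

M ≈ -2.96; L/L_☉ ≈ 1300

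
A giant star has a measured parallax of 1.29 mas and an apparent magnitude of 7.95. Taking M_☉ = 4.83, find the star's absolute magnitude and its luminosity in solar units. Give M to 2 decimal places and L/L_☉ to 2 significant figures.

d = 1/p = 1000/1.29 mas = 775.2 pc
M = m − 5 log₁₀ d + 5 = 7.95 − 5·2.8894 + 5 = -1.497
M − M_☉ = -1.497 − 4.83 = -6.327
L/L_☉ = 10^(−0.4 × -6.327) = 339.5

M ≈ -1.50; L/L_☉ ≈ 340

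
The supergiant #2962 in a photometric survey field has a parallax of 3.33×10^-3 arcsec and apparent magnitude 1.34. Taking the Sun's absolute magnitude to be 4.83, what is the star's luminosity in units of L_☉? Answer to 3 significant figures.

L/L_☉ ≈ 22400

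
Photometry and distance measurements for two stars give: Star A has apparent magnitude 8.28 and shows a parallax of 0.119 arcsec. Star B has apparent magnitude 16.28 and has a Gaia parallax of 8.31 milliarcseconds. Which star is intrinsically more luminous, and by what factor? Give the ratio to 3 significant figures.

Star A is more luminous, by a factor of 7.73.

Star A: d = 1/p = 1/0.119″ = 8.403 pc
Star A: M = m − 5 log₁₀ d + 5 = 8.28 − 5·0.9245 + 5 = 8.658
Star B: p = 8.31 mas = 8.31×10^-3″ → d = 1/p = 120.3 pc
Star B: M = m − 5 log₁₀ d + 5 = 16.28 − 5·2.0804 + 5 = 10.878
ΔM = M_A − M_B = 8.658 − (10.878) = -2.220; smaller M is more luminous → Star A.
L ratio = 10^(0.4 |ΔM|) = 10^0.888 = 7.729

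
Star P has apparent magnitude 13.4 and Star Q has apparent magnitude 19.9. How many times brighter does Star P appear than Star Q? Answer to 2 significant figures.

Δm = 13.4 − (19.9) = -6.5
Flux ratio = 10^(−0.4 Δm) = 10^(−0.4 × -6.5) = 10^2.600 = 398.1

400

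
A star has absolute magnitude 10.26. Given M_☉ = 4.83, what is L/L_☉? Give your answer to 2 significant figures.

L/L_☉ ≈ 6.7×10^-3

M − M_☉ = 10.26 − 4.83 = 5.430
L/L_☉ = 10^(−0.4 (M − M_☉)) = 10^-2.172 = 6.730×10^-3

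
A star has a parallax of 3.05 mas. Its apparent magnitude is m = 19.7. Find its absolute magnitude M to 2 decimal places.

p = 3.05 mas = 3.05×10^-3″ → d = 1/p = 327.9 pc
5 log₁₀(d/10 pc) = 5 log₁₀(327.9) − 5 = 7.579
M = m − 5 log₁₀(d/10) = 19.7 − 7.579 = 12.121

M ≈ 12.12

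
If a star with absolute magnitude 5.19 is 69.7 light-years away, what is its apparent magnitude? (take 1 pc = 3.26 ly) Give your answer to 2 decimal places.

d = 69.7 ly / 3.26 = 21.38 pc
m = M + 5 log₁₀ d − 5 = 5.19 + 5·1.3300 − 5 = 6.840

m ≈ 6.84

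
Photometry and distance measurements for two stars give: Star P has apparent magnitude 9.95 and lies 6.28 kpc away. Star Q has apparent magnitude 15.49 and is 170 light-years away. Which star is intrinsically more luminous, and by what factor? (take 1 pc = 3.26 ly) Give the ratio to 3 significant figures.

Star P: d = 6.28 kpc = 6280 pc
Star P: M = m − 5 log₁₀ d + 5 = 9.95 − 5·3.7980 + 5 = -4.040
Star Q: d = 170 ly / 3.26 = 52.15 pc
Star Q: M = m − 5 log₁₀ d + 5 = 15.49 − 5·1.7172 + 5 = 11.904
ΔM = M_P − M_Q = -4.040 − (11.904) = -15.944; smaller M is more luminous → Star P.
L ratio = 10^(0.4 |ΔM|) = 10^6.377 = 2.385×10^6

Star P is more luminous, by a factor of 2.38×10^6.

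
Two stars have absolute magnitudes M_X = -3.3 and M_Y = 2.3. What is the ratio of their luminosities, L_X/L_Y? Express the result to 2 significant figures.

ΔM = M_X − M_Y = -5.6
L_X/L_Y = 10^(−0.4 ΔM) = 10^2.240 = 173.8

L_X/L_Y ≈ 170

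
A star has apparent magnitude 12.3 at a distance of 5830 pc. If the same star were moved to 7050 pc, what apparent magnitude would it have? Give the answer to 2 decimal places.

m ≈ 12.71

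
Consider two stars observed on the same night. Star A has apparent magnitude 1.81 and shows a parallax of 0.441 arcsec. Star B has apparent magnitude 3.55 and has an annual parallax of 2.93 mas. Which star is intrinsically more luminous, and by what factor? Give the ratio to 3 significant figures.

Star A: d = 1/p = 1/0.441″ = 2.268 pc
Star A: M = m − 5 log₁₀ d + 5 = 1.81 − 5·0.3556 + 5 = 5.032
Star B: p = 2.93 mas = 2.93×10^-3″ → d = 1/p = 341.3 pc
Star B: M = m − 5 log₁₀ d + 5 = 3.55 − 5·2.5331 + 5 = -4.116
ΔM = M_A − M_B = 5.032 − (-4.116) = 9.148; smaller M is more luminous → Star B.
L ratio = 10^(0.4 |ΔM|) = 10^3.659 = 4562

Star B is more luminous, by a factor of 4560.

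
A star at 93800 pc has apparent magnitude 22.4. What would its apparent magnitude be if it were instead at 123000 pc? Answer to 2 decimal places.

m ≈ 22.99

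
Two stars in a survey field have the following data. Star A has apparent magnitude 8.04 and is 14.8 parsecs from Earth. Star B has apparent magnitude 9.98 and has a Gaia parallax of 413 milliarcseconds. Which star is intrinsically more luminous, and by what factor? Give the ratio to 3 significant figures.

Star A is more luminous, by a factor of 223.

Star A: M = m − 5 log₁₀ d + 5 = 8.04 − 5·1.1703 + 5 = 7.189
Star B: p = 413 mas = 0.413″ → d = 1/p = 2.421 pc
Star B: M = m − 5 log₁₀ d + 5 = 9.98 − 5·0.3840 + 5 = 13.060
ΔM = M_A − M_B = 7.189 − (13.060) = -5.871; smaller M is more luminous → Star A.
L ratio = 10^(0.4 |ΔM|) = 10^2.348 = 223.1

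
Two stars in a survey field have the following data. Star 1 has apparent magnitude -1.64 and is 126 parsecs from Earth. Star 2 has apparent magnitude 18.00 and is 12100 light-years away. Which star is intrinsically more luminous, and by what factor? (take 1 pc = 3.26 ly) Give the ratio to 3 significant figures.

Star 1 is more luminous, by a factor of 82700.

Star 1: M = m − 5 log₁₀ d + 5 = -1.64 − 5·2.1004 + 5 = -7.142
Star 2: d = 12100 ly / 3.26 = 3712 pc
Star 2: M = m − 5 log₁₀ d + 5 = 18.00 − 5·3.5696 + 5 = 5.152
ΔM = M_1 − M_2 = -7.142 − (5.152) = -12.294; smaller M is more luminous → Star 1.
L ratio = 10^(0.4 |ΔM|) = 10^4.918 = 82720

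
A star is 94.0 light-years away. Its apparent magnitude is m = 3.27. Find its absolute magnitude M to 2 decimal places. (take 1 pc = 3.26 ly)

M ≈ 0.97

d = 94.0 ly / 3.26 = 28.83 pc
5 log₁₀(d/10 pc) = 5 log₁₀(28.83) − 5 = 2.300
M = m − 5 log₁₀(d/10) = 3.27 − 2.300 = 0.970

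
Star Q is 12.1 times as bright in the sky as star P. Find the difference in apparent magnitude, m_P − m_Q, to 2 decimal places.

Pogson: Δm = −2.5 log₁₀(ratio) = −2.5 log₁₀(12.1) = −2.5 × 1.0828 = -2.707
Star Q is brighter so has the smaller magnitude: m_P − m_Q is positive.

m_P − m_Q ≈ 2.71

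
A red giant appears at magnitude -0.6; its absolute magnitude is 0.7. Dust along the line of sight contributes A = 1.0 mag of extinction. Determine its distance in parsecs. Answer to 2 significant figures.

d ≈ 3.5 pc

m − M = 5 log₁₀(d/10 pc) + A  ⇒  -0.6 − (0.7) − 1.0 = 5 log₁₀(d/10)
-2.300 = 5 log₁₀(d/10)
log₁₀ d = (m − M − A)/5 + 1 = 0.5400
d = 10^0.5400 = 3.467 pc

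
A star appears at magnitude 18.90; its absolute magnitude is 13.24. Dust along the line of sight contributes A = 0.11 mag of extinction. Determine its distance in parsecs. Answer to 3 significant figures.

m − M = 5 log₁₀(d/10 pc) + A  ⇒  18.90 − (13.24) − 0.11 = 5 log₁₀(d/10)
5.550 = 5 log₁₀(d/10)
log₁₀ d = (m − M − A)/5 + 1 = 2.1100
d = 10^2.1100 = 128.8 pc

d ≈ 129 pc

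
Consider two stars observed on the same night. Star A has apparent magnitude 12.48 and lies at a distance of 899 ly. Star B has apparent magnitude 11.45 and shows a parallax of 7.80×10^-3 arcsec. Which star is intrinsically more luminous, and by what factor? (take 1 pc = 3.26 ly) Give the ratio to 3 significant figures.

Star A: d = 899 ly / 3.26 = 275.8 pc
Star A: M = m − 5 log₁₀ d + 5 = 12.48 − 5·2.4405 + 5 = 5.277
Star B: d = 1/p = 1/7.80×10^-3″ = 128.2 pc
Star B: M = m − 5 log₁₀ d + 5 = 11.45 − 5·2.1079 + 5 = 5.910
ΔM = M_A − M_B = 5.277 − (5.910) = -0.633; smaller M is more luminous → Star A.
L ratio = 10^(0.4 |ΔM|) = 10^0.253 = 1.792

Star A is more luminous, by a factor of 1.79.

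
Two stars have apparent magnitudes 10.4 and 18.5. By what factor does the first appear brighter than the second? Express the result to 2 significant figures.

Δm = 10.4 − (18.5) = -8.1
Flux ratio = 10^(−0.4 Δm) = 10^(−0.4 × -8.1) = 10^3.240 = 1738

1700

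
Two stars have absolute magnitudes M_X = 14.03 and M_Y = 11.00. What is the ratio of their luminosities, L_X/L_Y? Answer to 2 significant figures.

ΔM = M_X − M_Y = 3.03
L_X/L_Y = 10^(−0.4 ΔM) = 10^-1.212 = 0.06138

L_X/L_Y ≈ 0.061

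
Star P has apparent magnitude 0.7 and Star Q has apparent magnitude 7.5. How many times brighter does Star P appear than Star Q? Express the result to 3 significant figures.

525

Δm = 0.7 − (7.5) = -6.8
Flux ratio = 10^(−0.4 Δm) = 10^(−0.4 × -6.8) = 10^2.720 = 524.8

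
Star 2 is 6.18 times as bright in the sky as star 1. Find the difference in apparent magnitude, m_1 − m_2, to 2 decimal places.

m_1 − m_2 ≈ 1.98

Pogson: Δm = −2.5 log₁₀(ratio) = −2.5 log₁₀(6.18) = −2.5 × 0.7910 = -1.977
Star 2 is brighter so has the smaller magnitude: m_1 − m_2 is positive.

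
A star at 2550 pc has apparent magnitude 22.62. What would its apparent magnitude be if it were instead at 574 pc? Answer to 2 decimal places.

m ≈ 19.38

Flux ∝ 1/d², so Δm = 5 log₁₀(d₂/d₁) = 5 log₁₀(574/2550) = -3.238
m₂ = m₁ + Δm = 22.62 + (-3.238) = 19.382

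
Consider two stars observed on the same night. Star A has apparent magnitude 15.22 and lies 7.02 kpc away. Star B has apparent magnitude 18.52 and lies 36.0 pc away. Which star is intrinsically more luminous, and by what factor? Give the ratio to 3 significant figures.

Star A is more luminous, by a factor of 794000.

Star A: d = 7.02 kpc = 7020 pc
Star A: M = m − 5 log₁₀ d + 5 = 15.22 − 5·3.8463 + 5 = 0.988
Star B: M = m − 5 log₁₀ d + 5 = 18.52 − 5·1.5563 + 5 = 15.738
ΔM = M_A − M_B = 0.988 − (15.738) = -14.750; smaller M is more luminous → Star A.
L ratio = 10^(0.4 |ΔM|) = 10^5.900 = 794500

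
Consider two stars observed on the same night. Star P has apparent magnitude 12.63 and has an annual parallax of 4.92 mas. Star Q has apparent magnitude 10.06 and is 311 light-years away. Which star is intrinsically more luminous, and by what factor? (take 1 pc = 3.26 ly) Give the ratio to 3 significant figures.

Star Q is more luminous, by a factor of 2.35.

Star P: p = 4.92 mas = 4.92×10^-3″ → d = 1/p = 203.3 pc
Star P: M = m − 5 log₁₀ d + 5 = 12.63 − 5·2.3080 + 5 = 6.090
Star Q: d = 311 ly / 3.26 = 95.40 pc
Star Q: M = m − 5 log₁₀ d + 5 = 10.06 − 5·1.9795 + 5 = 5.162
ΔM = M_P − M_Q = 6.090 − (5.162) = 0.928; smaller M is more luminous → Star Q.
L ratio = 10^(0.4 |ΔM|) = 10^0.371 = 2.350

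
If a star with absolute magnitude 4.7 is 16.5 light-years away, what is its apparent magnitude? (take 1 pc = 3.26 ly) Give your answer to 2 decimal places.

m ≈ 3.22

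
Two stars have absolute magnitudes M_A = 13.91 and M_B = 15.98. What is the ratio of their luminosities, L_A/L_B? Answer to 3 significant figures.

ΔM = M_A − M_B = -2.07
L_A/L_B = 10^(−0.4 ΔM) = 10^0.828 = 6.730

L_A/L_B ≈ 6.73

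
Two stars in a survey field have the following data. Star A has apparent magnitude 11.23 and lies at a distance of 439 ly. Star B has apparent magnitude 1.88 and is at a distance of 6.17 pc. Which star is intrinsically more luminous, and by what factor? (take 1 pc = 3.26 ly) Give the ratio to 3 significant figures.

Star A: d = 439 ly / 3.26 = 134.7 pc
Star A: M = m − 5 log₁₀ d + 5 = 11.23 − 5·2.1292 + 5 = 5.584
Star B: M = m − 5 log₁₀ d + 5 = 1.88 − 5·0.7903 + 5 = 2.929
ΔM = M_A − M_B = 5.584 − (2.929) = 2.655; smaller M is more luminous → Star B.
L ratio = 10^(0.4 |ΔM|) = 10^1.062 = 11.54

Star B is more luminous, by a factor of 11.5.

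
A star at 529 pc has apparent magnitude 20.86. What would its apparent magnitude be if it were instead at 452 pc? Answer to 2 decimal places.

m ≈ 20.52

Flux ∝ 1/d², so Δm = 5 log₁₀(d₂/d₁) = 5 log₁₀(452/529) = -0.342
m₂ = m₁ + Δm = 20.86 + (-0.342) = 20.518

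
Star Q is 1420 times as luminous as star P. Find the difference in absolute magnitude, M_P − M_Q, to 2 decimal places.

M_P − M_Q ≈ 7.88

Pogson: ΔM = −2.5 log₁₀(ratio) = −2.5 log₁₀(1420) = −2.5 × 3.1523 = -7.881
Star Q is brighter so has the smaller magnitude: M_P − M_Q is positive.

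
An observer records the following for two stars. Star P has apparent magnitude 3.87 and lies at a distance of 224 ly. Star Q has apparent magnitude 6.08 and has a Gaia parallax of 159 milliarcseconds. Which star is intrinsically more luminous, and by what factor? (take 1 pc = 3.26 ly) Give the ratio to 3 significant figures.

Star P is more luminous, by a factor of 914.

Star P: d = 224 ly / 3.26 = 68.71 pc
Star P: M = m − 5 log₁₀ d + 5 = 3.87 − 5·1.8370 + 5 = -0.315
Star Q: p = 159 mas = 0.159″ → d = 1/p = 6.289 pc
Star Q: M = m − 5 log₁₀ d + 5 = 6.08 − 5·0.7986 + 5 = 7.087
ΔM = M_P − M_Q = -0.315 − (7.087) = -7.402; smaller M is more luminous → Star P.
L ratio = 10^(0.4 |ΔM|) = 10^2.961 = 913.8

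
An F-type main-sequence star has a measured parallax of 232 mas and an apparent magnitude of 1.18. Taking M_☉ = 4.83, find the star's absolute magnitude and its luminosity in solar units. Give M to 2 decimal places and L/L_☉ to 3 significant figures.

M ≈ 3.01; L/L_☉ ≈ 5.36

d = 1/p = 1000/232 mas = 4.310 pc
M = m − 5 log₁₀ d + 5 = 1.18 − 5·0.6345 + 5 = 3.007
M − M_☉ = 3.007 − 4.83 = -1.823
L/L_☉ = 10^(−0.4 × -1.823) = 5.358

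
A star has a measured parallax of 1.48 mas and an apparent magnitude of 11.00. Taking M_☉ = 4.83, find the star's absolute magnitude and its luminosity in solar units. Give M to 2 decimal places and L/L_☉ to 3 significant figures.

M ≈ 1.85; L/L_☉ ≈ 15.5

d = 1/p = 1000/1.48 mas = 675.7 pc
M = m − 5 log₁₀ d + 5 = 11.00 − 5·2.8297 + 5 = 1.851
M − M_☉ = 1.851 − 4.83 = -2.979
L/L_☉ = 10^(−0.4 × -2.979) = 15.54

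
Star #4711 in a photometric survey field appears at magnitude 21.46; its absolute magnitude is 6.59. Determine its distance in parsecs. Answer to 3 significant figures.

Distance modulus: m − M = 21.46 − (6.59) = 14.870
m − M = 5 log₁₀ d − 5
log₁₀ d = (m − M)/5 + 1 = 3.9740
d = 10^3.9740 = 9419 pc

d ≈ 9420 pc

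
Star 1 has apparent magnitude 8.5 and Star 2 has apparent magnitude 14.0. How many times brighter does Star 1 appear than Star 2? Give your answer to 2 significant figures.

160

Magnitude difference = -5.5
Flux ratio = 10^(−0.4 Δm) = 10^(−0.4 × -5.5) = 10^2.200 = 158.5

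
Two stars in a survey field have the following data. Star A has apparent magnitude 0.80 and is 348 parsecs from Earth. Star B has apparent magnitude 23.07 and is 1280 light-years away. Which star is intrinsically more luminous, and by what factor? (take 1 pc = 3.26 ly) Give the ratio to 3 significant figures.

Star A: M = m − 5 log₁₀ d + 5 = 0.80 − 5·2.5416 + 5 = -6.908
Star B: d = 1280 ly / 3.26 = 392.6 pc
Star B: M = m − 5 log₁₀ d + 5 = 23.07 − 5·2.5940 + 5 = 15.100
ΔM = M_A − M_B = -6.908 − (15.100) = -22.008; smaller M is more luminous → Star A.
L ratio = 10^(0.4 |ΔM|) = 10^8.803 = 6.356×10^8

Star A is more luminous, by a factor of 6.36×10^8.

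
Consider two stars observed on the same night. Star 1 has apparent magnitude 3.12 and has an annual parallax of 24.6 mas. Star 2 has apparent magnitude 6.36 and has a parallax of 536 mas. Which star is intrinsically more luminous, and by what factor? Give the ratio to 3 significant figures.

Star 1: p = 24.6 mas = 0.0246″ → d = 1/p = 40.65 pc
Star 1: M = m − 5 log₁₀ d + 5 = 3.12 − 5·1.6091 + 5 = 0.075
Star 2: p = 536 mas = 0.536″ → d = 1/p = 1.866 pc
Star 2: M = m − 5 log₁₀ d + 5 = 6.36 − 5·0.2708 + 5 = 10.006
ΔM = M_1 − M_2 = 0.075 − (10.006) = -9.931; smaller M is more luminous → Star 1.
L ratio = 10^(0.4 |ΔM|) = 10^3.972 = 9386

Star 1 is more luminous, by a factor of 9390.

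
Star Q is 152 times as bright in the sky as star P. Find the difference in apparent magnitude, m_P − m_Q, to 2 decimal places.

Pogson: Δm = −2.5 log₁₀(ratio) = −2.5 log₁₀(152) = −2.5 × 2.1818 = -5.455
Star Q is brighter so has the smaller magnitude: m_P − m_Q is positive.

m_P − m_Q ≈ 5.45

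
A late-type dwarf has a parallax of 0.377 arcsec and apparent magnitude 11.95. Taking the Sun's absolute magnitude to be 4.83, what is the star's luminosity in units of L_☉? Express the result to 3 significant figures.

L/L_☉ ≈ 9.98×10^-5

d = 1/p = 1/0.377″ = 2.653 pc
M = m − 5 log₁₀ d + 5 = 11.95 − 5·0.4237 + 5 = 14.832
M − M_☉ = 14.832 − 4.83 = 10.002
L/L_☉ = 10^(−0.4 × 10.002) = 9.984×10^-5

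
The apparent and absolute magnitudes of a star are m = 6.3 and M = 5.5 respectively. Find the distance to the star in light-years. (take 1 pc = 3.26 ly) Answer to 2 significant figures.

Distance modulus: m − M = 6.3 − (5.5) = 0.800
m − M = 5 log₁₀ d − 5
log₁₀ d = (m − M)/5 + 1 = 1.1600
d = 10^1.1600 = 14.45 pc
= 47.12 ly

d ≈ 47 ly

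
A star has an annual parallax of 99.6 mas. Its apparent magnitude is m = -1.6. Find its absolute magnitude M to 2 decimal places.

p = 99.6 mas = 0.0996″ → d = 1/p = 10.04 pc
5 log₁₀(d/10 pc) = 5 log₁₀(10.04) − 5 = 0.009
M = m − 5 log₁₀(d/10) = -1.6 − 0.009 = -1.609

M ≈ -1.61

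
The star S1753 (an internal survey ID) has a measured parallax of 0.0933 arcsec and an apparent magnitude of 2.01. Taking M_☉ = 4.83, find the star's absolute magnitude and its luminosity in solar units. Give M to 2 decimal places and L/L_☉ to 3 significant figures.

d = 1/p = 1/0.0933″ = 10.72 pc
M = m − 5 log₁₀ d + 5 = 2.01 − 5·1.0301 + 5 = 1.859
M − M_☉ = 1.859 − 4.83 = -2.971
L/L_☉ = 10^(−0.4 × -2.971) = 15.43

M ≈ 1.86; L/L_☉ ≈ 15.4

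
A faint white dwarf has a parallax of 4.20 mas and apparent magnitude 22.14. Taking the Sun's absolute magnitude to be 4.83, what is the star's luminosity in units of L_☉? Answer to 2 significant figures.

d = 1/p = 1000/4.20 mas = 238.1 pc
M = m − 5 log₁₀ d + 5 = 22.14 − 5·2.3768 + 5 = 15.256
M − M_☉ = 15.256 − 4.83 = 10.426
L/L_☉ = 10^(−0.4 × 10.426) = 6.753×10^-5

L/L_☉ ≈ 6.8×10^-5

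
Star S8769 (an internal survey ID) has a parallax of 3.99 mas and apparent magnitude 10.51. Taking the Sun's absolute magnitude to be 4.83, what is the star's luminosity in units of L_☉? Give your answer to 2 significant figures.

L/L_☉ ≈ 3.4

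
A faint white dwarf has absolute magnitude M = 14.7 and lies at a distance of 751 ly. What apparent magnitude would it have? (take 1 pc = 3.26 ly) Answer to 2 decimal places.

m ≈ 21.51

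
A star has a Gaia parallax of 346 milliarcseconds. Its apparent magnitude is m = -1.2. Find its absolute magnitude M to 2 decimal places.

M ≈ 1.50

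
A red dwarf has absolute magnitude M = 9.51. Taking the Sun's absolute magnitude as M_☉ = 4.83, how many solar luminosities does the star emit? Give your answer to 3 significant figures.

M − M_☉ = 9.51 − 4.83 = 4.680
L/L_☉ = 10^(−0.4 (M − M_☉)) = 10^-1.872 = 0.01343

L/L_☉ ≈ 0.0134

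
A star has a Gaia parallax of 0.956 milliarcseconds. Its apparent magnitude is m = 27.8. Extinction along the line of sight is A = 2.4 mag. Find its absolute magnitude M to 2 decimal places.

p = 0.956 mas = 9.56×10^-4″ → d = 1/p = 1046 pc
5 log₁₀(d/10 pc) = 5 log₁₀(1046) − 5 = 10.098
M = m − 5 log₁₀(d/10) − A = 27.8 − 10.098 − 2.4 = 15.302

M ≈ 15.30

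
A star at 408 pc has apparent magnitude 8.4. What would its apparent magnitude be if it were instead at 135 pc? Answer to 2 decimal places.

m ≈ 6.00

Flux ∝ 1/d², so Δm = 5 log₁₀(d₂/d₁) = 5 log₁₀(135/408) = -2.402
m₂ = m₁ + Δm = 8.4 + (-2.402) = 5.998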